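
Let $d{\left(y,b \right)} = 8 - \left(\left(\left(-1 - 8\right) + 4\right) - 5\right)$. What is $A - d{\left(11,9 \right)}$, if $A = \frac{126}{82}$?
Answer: $- \frac{675}{41} \approx -16.463$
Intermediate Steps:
$A = \frac{63}{41}$ ($A = 126 \cdot \frac{1}{82} = \frac{63}{41} \approx 1.5366$)
$d{\left(y,b \right)} = 18$ ($d{\left(y,b \right)} = 8 - \left(\left(\left(-1 - 8\right) + 4\right) - 5\right) = 8 - \left(\left(-9 + 4\right) - 5\right) = 8 - \left(-5 - 5\right) = 8 - -10 = 8 + 10 = 18$)
$A - d{\left(11,9 \right)} = \frac{63}{41} - 18 = - \frac{675}{41}$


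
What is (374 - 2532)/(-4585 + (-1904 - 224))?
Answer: 2158/6713 ≈ 0.32147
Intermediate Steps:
(374 - 2532)/(-4585 + (-1904 - 224)) = -2158/(-4585 - 2128) = -2158/(-6713) = -2158*(-1/6713) = 2158/6713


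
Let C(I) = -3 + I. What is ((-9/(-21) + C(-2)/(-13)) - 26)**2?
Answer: 5253264/8281 ≈ 634.38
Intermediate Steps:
((-9/(-21) + C(-2)/(-13)) - 26)**2 = ((-9/(-21) + (-3 - 2)/(-13)) - 26)**2 = ((-9*(-1/21) - 5*(-1/13)) - 26)**2 = ((3/7 + 5/13) - 26)**2 = (74/91 - 26)**2 = (-2292/91)**2 = 5253264/8281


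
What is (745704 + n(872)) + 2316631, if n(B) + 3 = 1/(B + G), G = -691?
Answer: 554282093/181 ≈ 3.0623e+6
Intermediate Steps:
n(B) = -3 + 1/(-691 + B) (n(B) = -3 + 1/(B - 691) = -3 + 1/(-691 + B))
(745704 + n(872)) + 2316631 = (745704 + (2074 - 3*872)/(-691 + 872)) + 2316631 = (745704 + (2074 - 2616)/181) + 2316631 = (745704 + (1/181)*(-542)) + 2316631 = (745704 - 542/181) + 2316631 = 134971882/181 + 2316631 = 554282093/181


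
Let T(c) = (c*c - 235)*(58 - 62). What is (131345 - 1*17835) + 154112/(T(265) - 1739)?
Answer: 31975499378/281699 ≈ 1.1351e+5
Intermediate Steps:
T(c) = 940 - 4*c² (T(c) = (c² - 235)*(-4) = (-235 + c²)*(-4) = 940 - 4*c²)
(131345 - 1*17835) + 154112/(T(265) - 1739) = (131345 - 1*17835) + 154112/((940 - 4*265²) - 1739) = (131345 - 17835) + 154112/((940 - 4*70225) - 1739) = 113510 + 154112/((940 - 280900) - 1739) = 113510 + 154112/(-279960 - 1739) = 113510 + 154112/(-281699) = 113510 + 154112*(-1/281699) = 113510 - 154112/281699 = 31975499378/281699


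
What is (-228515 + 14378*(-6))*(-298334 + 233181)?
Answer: 20509056799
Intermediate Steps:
(-228515 + 14378*(-6))*(-298334 + 233181) = (-228515 - 86268)*(-65153) = -314783*(-65153) = 20509056799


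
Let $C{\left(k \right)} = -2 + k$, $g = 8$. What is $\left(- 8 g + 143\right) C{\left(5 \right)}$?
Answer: $237$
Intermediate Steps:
$\left(- 8 g + 143\right) C{\left(5 \right)} = \left(\left(-8\right) 8 + 143\right) \left(-2 + 5\right) = \left(-64 + 143\right) 3 = 79 \cdot 3 = 237$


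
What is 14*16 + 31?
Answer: 255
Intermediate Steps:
14*16 + 31 = 224 + 31 = 255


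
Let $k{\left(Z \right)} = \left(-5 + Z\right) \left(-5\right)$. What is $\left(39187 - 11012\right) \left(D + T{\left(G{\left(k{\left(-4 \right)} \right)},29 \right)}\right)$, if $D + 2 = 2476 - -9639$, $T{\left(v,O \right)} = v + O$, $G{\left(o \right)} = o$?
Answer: $343368725$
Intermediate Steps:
$k{\left(Z \right)} = 25 - 5 Z$
$T{\left(v,O \right)} = O + v$
$D = 12113$ ($D = -2 + \left(2476 - -9639\right) = -2 + \left(2476 + 9639\right) = -2 + 12115 = 12113$)
$\left(39187 - 11012\right) \left(D + T{\left(G{\left(k{\left(-4 \right)} \right)},29 \right)}\right) = \left(39187 - 11012\right) \left(12113 + \left(29 + \left(25 - -20\right)\right)\right) = 28175 \left(12113 + \left(29 + \left(25 + 20\right)\right)\right) = 28175 \left(12113 + \left(29 + 45\right)\right) = 28175 \left(12113 + 74\right) = 28175 \cdot 12187 = 343368725$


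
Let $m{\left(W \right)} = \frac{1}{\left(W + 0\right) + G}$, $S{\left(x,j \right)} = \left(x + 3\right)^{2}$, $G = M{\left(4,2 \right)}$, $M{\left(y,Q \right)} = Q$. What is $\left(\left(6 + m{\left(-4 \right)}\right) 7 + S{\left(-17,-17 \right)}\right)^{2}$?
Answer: $\frac{219961}{4} \approx 54990.0$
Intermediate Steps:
$G = 2$
$S{\left(x,j \right)} = \left(3 + x\right)^{2}$
$m{\left(W \right)} = \frac{1}{2 + W}$ ($m{\left(W \right)} = \frac{1}{\left(W + 0\right) + 2} = \frac{1}{W + 2} = \frac{1}{2 + W}$)
$\left(\left(6 + m{\left(-4 \right)}\right) 7 + S{\left(-17,-17 \right)}\right)^{2} = \left(\left(6 + \frac{1}{2 - 4}\right) 7 + \left(3 - 17\right)^{2}\right)^{2} = \left(\left(6 + \frac{1}{-2}\right) 7 + \left(-14\right)^{2}\right)^{2} = \left(\left(6 - \frac{1}{2}\right) 7 + 196\right)^{2} = \left(\frac{11}{2} \cdot 7 + 196\right)^{2} = \left(\frac{77}{2} + 196\right)^{2} = \left(\frac{469}{2}\right)^{2} = \frac{219961}{4}$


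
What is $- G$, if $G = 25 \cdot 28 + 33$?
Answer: $-733$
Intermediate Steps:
$G = 733$ ($G = 700 + 33 = 733$)
$- G = \left(-1\right) 733 = -733$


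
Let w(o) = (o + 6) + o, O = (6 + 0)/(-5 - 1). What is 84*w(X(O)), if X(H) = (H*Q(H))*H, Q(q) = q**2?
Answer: 672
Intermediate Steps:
O = -1 (O = 6/(-6) = 6*(-1/6) = -1)
X(H) = H**4 (X(H) = (H*H**2)*H = H**3*H = H**4)
w(o) = 6 + 2*o (w(o) = (6 + o) + o = 6 + 2*o)
84*w(X(O)) = 84*(6 + 2*(-1)**4) = 84*(6 + 2*1) = 84*(6 + 2) = 84*8 = 672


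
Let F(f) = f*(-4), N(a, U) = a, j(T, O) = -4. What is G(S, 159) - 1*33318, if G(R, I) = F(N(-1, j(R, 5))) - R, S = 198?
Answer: -33512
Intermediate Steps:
F(f) = -4*f
G(R, I) = 4 - R (G(R, I) = -4*(-1) - R = 4 - R)
G(S, 159) - 1*33318 = (4 - 1*198) - 1*33318 = (4 - 198) - 33318 = -194 - 33318 = -33512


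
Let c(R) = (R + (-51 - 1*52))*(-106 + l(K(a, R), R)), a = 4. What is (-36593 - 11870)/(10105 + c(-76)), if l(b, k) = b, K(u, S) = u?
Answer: -48463/28363 ≈ -1.7087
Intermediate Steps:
c(R) = 10506 - 102*R (c(R) = (R + (-51 - 1*52))*(-106 + 4) = (R + (-51 - 52))*(-102) = (R - 103)*(-102) = (-103 + R)*(-102) = 10506 - 102*R)
(-36593 - 11870)/(10105 + c(-76)) = (-36593 - 11870)/(10105 + (10506 - 102*(-76))) = -48463/(10105 + (10506 + 7752)) = -48463/(10105 + 18258) = -48463/28363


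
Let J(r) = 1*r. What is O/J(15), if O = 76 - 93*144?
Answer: -13316/15 ≈ -887.73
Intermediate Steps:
J(r) = r
O = -13316 (O = 76 - 13392 = -13316)
O/J(15) = -13316/15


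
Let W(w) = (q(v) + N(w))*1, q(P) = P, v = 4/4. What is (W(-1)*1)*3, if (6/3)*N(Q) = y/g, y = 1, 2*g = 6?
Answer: 7/2 ≈ 3.5000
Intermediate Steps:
g = 3 (g = (½)*6 = 3)
v = 1 (v = 4*(¼) = 1)
N(Q) = ⅙ (N(Q) = (1/3)/2 = (1*(⅓))/2 = (½)*(⅓) = ⅙)
W(w) = 7/6 (W(w) = (1 + ⅙)*1 = (7/6)*1 = 7/6)
(W(-1)*1)*3 = ((7/6)*1)*3 = (7/6)*3 = 7/2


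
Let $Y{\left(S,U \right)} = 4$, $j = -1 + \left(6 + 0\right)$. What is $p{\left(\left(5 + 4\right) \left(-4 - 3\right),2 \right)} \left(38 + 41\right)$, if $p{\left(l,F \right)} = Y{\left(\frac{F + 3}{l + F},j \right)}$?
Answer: $316$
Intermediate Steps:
$j = 5$ ($j = -1 + 6 = 5$)
$p{\left(l,F \right)} = 4$
$p{\left(\left(5 + 4\right) \left(-4 - 3\right),2 \right)} \left(38 + 41\right) = 4 \left(38 + 41\right) = 4 \cdot 79 = 316$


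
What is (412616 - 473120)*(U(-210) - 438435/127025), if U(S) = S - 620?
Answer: 1281101833848/25405 ≈ 5.0427e+7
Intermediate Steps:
U(S) = -620 + S
(412616 - 473120)*(U(-210) - 438435/127025) = (412616 - 473120)*((-620 - 210) - 438435/127025) = -60504*(-830 - 438435*1/127025) = -60504*(-830 - 87687/25405) = -60504*(-21173837/25405) = 1281101833848/25405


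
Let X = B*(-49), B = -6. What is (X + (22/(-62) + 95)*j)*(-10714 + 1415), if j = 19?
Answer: -603133140/31 ≈ -1.9456e+7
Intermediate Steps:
X = 294 (X = -6*(-49) = 294)
(X + (22/(-62) + 95)*j)*(-10714 + 1415) = (294 + (22/(-62) + 95)*19)*(-10714 + 1415) = (294 + (22*(-1/62) + 95)*19)*(-9299) = (294 + (-11/31 + 95)*19)*(-9299) = (294 + (2934/31)*19)*(-9299) = (294 + 55746/31)*(-9299) = (64860/31)*(-9299) = -603133140/31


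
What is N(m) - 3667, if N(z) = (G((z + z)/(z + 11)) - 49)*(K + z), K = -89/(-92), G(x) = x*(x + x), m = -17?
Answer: -3238351/828 ≈ -3911.1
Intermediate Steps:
G(x) = 2*x² (G(x) = x*(2*x) = 2*x²)
K = 89/92 (K = -89*(-1/92) = 89/92 ≈ 0.96739)
N(z) = (-49 + 8*z²/(11 + z)²)*(89/92 + z) (N(z) = (2*((z + z)/(z + 11))² - 49)*(89/92 + z) = (2*((2*z)/(11 + z))² - 49)*(89/92 + z) = (2*(2*z/(11 + z))² - 49)*(89/92 + z) = (2*(4*z²/(11 + z)²) - 49)*(89/92 + z) = (8*z²/(11 + z)² - 49)*(89/92 + z) = (-49 + 8*z²/(11 + z)²)*(89/92 + z))
N(m) - 3667 = (-527681 - 641410*(-17) - 102825*(-17)² - 3772*(-17)³)/(92*(121 + (-17)² + 22*(-17))) - 3667 = (-527681 + 10903970 - 102825*289 - 3772*(-4913))/(92*(121 + 289 - 374)) - 3667 = (1/92)*(-527681 + 10903970 - 29716425 + 18531836)/36 - 3667 = (1/92)*(1/36)*(-808300) - 3667 = -202075/828 - 3667 = -3238351/828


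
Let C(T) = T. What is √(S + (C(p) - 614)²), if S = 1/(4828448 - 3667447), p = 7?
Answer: 5*√19865640002764298/1161001 ≈ 607.00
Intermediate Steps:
S = 1/1161001 ≈ 8.6133e-7
√(S + (C(p) - 614)²) = √(1/1161001 + (7 - 614)²) = √(1/1161001 + (-607)²) = √(1/1161001 + 368449) = √(427769657450/1161001) = 5*√19865640002764298/1161001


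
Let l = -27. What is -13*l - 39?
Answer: 312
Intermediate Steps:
-13*l - 39 = -13*(-27) - 39 = 351 - 39 = 312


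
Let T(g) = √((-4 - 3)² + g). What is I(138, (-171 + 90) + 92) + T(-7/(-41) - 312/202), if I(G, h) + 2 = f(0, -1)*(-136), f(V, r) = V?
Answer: -2 + 2*√204172005/4141 ≈ 4.9012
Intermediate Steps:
T(g) = √(49 + g) (T(g) = √((-7)² + g) = √(49 + g))
I(G, h) = -2 (I(G, h) = -2 + 0*(-136) = -2 + 0 = -2)
I(138, (-171 + 90) + 92) + T(-7/(-41) - 312/202) = -2 + √(49 + (-7/(-41) - 312/202)) = -2 + √(49 + (-7*(-1/41) - 312*1/202)) = -2 + √(49 + (7/41 - 156/101)) = -2 + √(49 - 5689/4141) = -2 + √(197220/4141) = -2 + 2*√204172005/4141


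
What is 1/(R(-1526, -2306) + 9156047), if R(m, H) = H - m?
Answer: 1/9155267 ≈ 1.0923e-7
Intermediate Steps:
1/(R(-1526, -2306) + 9156047) = 1/((-2306 - 1*(-1526)) + 9156047) = 1/((-2306 + 1526) + 9156047) = 1/(-780 + 9156047) = 1/9155267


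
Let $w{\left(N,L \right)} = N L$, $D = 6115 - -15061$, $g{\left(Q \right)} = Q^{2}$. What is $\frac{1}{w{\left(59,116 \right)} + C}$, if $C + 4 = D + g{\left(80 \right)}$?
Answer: $\frac{1}{34416} \approx 2.9056 \cdot 10^{-5}$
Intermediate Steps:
$D = 21176$ ($D = 6115 + 15061 = 21176$)
$w{\left(N,L \right)} = L N$
$C = 27572$ ($C = -4 + \left(21176 + 80^{2}\right) = -4 + \left(21176 + 6400\right) = -4 + 27576 = 27572$)
$\frac{1}{w{\left(59,116 \right)} + C} = \frac{1}{116 \cdot 59 + 27572} = \frac{1}{6844 + 27572} = \frac{1}{34416}$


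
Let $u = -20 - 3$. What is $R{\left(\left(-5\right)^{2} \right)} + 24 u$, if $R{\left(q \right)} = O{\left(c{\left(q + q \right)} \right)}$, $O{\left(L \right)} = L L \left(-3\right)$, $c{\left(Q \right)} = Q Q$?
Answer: $-18750552$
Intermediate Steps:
$u = -23$ ($u = -20 - 3 = -23$)
$c{\left(Q \right)} = Q^{2}$
$O{\left(L \right)} = - 3 L^{2}$ ($O{\left(L \right)} = L^{2} \left(-3\right) = - 3 L^{2}$)
$R{\left(q \right)} = - 48 q^{4}$ ($R{\left(q \right)} = - 3 \left(\left(q + q\right)^{2}\right)^{2} = - 3 \left(\left(2 q\right)^{2}\right)^{2} = - 3 \left(4 q^{2}\right)^{2} = - 3 \cdot 16 q^{4} = - 48 q^{4}$)
$R{\left(\left(-5\right)^{2} \right)} + 24 u = - 48 \left(\left(-5\right)^{2}\right)^{4} + 24 \left(-23\right) = - 48 \cdot 25^{4} - 552 = \left(-48\right) 390625 - 552 = -18750000 - 552 = -18750552$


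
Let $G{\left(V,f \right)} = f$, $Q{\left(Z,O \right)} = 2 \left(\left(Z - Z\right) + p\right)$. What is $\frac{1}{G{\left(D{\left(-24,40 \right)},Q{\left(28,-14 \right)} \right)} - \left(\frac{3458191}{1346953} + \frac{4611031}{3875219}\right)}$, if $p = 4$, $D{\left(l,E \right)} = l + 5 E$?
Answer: $\frac{5219737857707}{22145813354284} \approx 0.2357$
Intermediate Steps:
$Q{\left(Z,O \right)} = 8$ ($Q{\left(Z,O \right)} = 2 \left(\left(Z - Z\right) + 4\right) = 2 \left(0 + 4\right) = 2 \cdot 4 = 8$)
$\frac{1}{G{\left(D{\left(-24,40 \right)},Q{\left(28,-14 \right)} \right)} - \left(\frac{3458191}{1346953} + \frac{4611031}{3875219}\right)} = \frac{1}{8 - \left(\frac{3458191}{1346953} + \frac{4611031}{3875219}\right)} = \frac{1}{8 - \frac{19612089507372}{5219737857707}} = \frac{1}{\frac{22145813354284}{5219737857707}} = \frac{5219737857707}{22145813354284}$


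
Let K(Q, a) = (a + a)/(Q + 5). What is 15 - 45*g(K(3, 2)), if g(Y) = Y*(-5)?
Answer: 255/2 ≈ 127.50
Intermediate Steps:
K(Q, a) = 2*a/(5 + Q) (K(Q, a) = (2*a)/(5 + Q) = 2*a/(5 + Q))
g(Y) = -5*Y
15 - 45*g(K(3, 2)) = 15 - (-225)*2*2/(5 + 3) = 15 - (-225)*2*2/8 = 15 - (-225)*2*2*(⅛) = 15 - (-225)/2 = 15 - 45*(-5/2) = 15 + 225/2 = 255/2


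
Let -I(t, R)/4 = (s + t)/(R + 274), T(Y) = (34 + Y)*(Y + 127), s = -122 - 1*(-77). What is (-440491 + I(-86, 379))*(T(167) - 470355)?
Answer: 118295154754839/653 ≈ 1.8116e+11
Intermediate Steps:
s = -45 (s = -122 + 77 = -45)
T(Y) = (34 + Y)*(127 + Y)
I(t, R) = -4*(-45 + t)/(274 + R) (I(t, R) = -4*(-45 + t)/(R + 274) = -4*(-45 + t)/(274 + R))
(-440491 + I(-86, 379))*(T(167) - 470355) = (-440491 + 4*(45 - 1*(-86))/(274 + 379))*((4318 + 167**2 + 161*167) - 470355) = (-440491 + 4*(45 + 86)/653)*((4318 + 27889 + 26887) - 470355) = (-440491 + 4*(1/653)*131)*(59094 - 470355) = (-440491 + 524/653)*(-411261) = -287640099/653*(-411261) = 118295154754839/653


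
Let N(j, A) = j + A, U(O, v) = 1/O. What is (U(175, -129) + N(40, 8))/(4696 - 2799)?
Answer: 31/1225 ≈ 0.025306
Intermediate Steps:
N(j, A) = A + j
(U(175, -129) + N(40, 8))/(4696 - 2799) = (1/175 + (8 + 40))/(4696 - 2799) = (1/175 + 48)/1897 = (8401/175)*(1/1897) = 31/1225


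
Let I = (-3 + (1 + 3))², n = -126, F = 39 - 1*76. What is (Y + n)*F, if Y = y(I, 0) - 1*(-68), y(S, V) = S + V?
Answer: 2109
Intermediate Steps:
F = -37 (F = 39 - 76 = -37)
I = 1 (I = (-3 + 4)² = 1² = 1)
Y = 69 (Y = (1 + 0) - 1*(-68) = 1 + 68 = 69)
(Y + n)*F = (69 - 126)*(-37) = -57*(-37) = 2109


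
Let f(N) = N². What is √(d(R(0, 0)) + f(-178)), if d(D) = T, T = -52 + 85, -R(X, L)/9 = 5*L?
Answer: √31717 ≈ 178.09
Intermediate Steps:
R(X, L) = -45*L
T = 33
d(D) = 33
√(d(R(0, 0)) + f(-178)) = √(33 + (-178)²) = √(33 + 31684) = √31717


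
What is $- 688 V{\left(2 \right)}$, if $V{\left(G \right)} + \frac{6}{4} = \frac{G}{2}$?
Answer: $344$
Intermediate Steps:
$V{\left(G \right)} = - \frac{3}{2} + \frac{G}{2}$
$- 688 V{\left(2 \right)} = - 688 \left(- \frac{3}{2} + \frac{1}{2} \cdot 2\right) = - 688 \left(- \frac{3}{2} + 1\right) = \left(-688\right) \left(- \frac{1}{2}\right) = 344$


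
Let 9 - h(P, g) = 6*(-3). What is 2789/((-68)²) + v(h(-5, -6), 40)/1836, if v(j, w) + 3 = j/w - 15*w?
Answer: 38161/138720 ≈ 0.27509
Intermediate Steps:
h(P, g) = 27 (h(P, g) = 9 - 6*(-3) = 9 - 1*(-18) = 9 + 18 = 27)
v(j, w) = -3 - 15*w + j/w (v(j, w) = -3 + (j/w - 15*w) = -3 + (-15*w + j/w) = -3 - 15*w + j/w)
2789/((-68)²) + v(h(-5, -6), 40)/1836 = 2789/((-68)²) + (-3 - 15*40 + 27/40)/1836 = 2789/4624 + (-3 - 600 + 27*(1/40))*(1/1836) = 2789*(1/4624) + (-3 - 600 + 27/40)*(1/1836) = 2789/4624 - 24093/40*1/1836 = 2789/4624 - 2677/8160 = 38161/138720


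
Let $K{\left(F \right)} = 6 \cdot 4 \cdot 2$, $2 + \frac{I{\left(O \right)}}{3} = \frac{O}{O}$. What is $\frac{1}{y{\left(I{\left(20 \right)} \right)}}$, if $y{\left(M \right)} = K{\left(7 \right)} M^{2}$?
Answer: $\frac{1}{432} \approx 0.0023148$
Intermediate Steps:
$I{\left(O \right)} = -3$ ($I{\left(O \right)} = -6 + 3 \frac{O}{O} = -6 + 3 \cdot 1 = -6 + 3 = -3$)
$K{\left(F \right)} = 48$ ($K{\left(F \right)} = 24 \cdot 2 = 48$)
$y{\left(M \right)} = 48 M^{2}$
$\frac{1}{y{\left(I{\left(20 \right)} \right)}} = \frac{1}{48 \left(-3\right)^{2}} = \frac{1}{48 \cdot 9} = \frac{1}{432}$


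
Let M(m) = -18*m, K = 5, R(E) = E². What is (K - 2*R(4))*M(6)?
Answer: 2916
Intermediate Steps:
(K - 2*R(4))*M(6) = (5 - 2*4²)*(-18*6) = (5 - 2*16)*(-108) = (5 - 32)*(-108) = -27*(-108) = 2916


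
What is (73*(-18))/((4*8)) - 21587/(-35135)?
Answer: -22738303/562160 ≈ -40.448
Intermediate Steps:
(73*(-18))/((4*8)) - 21587/(-35135) = -1314/32 - 21587*(-1/35135) = -1314*1/32 + 21587/35135 = -657/16 + 21587/35135 = -22738303/562160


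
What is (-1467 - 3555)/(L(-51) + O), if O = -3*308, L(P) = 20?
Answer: 2511/452 ≈ 5.5553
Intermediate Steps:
O = -924
(-1467 - 3555)/(L(-51) + O) = (-1467 - 3555)/(20 - 924) = -5022/(-904) = -5022*(-1/904) = 2511/452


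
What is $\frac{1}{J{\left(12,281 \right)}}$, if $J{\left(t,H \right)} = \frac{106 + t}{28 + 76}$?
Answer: $\frac{52}{59} \approx 0.88136$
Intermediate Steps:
$J{\left(t,H \right)} = \frac{53}{52} + \frac{t}{104}$ ($J{\left(t,H \right)} = \frac{106 + t}{104} = \left(106 + t\right) \frac{1}{104} = \frac{53}{52} + \frac{t}{104}$)
$\frac{1}{J{\left(12,281 \right)}} = \frac{1}{\frac{53}{52} + \frac{1}{104} \cdot 12} = \frac{1}{\frac{53}{52} + \frac{3}{26}} = \frac{1}{\frac{59}{52}} = \frac{52}{59}$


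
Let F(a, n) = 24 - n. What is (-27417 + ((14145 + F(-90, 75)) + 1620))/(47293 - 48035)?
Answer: 11703/742 ≈ 15.772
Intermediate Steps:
(-27417 + ((14145 + F(-90, 75)) + 1620))/(47293 - 48035) = (-27417 + ((14145 + (24 - 1*75)) + 1620))/(47293 - 48035) = (-27417 + ((14145 + (24 - 75)) + 1620))/(-742) = (-27417 + ((14145 - 51) + 1620))*(-1/742) = (-27417 + (14094 + 1620))*(-1/742) = (-27417 + 15714)*(-1/742) = -11703*(-1/742) = 11703/742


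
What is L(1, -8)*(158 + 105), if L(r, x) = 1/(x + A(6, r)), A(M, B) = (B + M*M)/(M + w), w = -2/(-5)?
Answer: -8416/71 ≈ -118.54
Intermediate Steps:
w = ⅖ (w = -2*(-⅕) = ⅖ ≈ 0.40000)
A(M, B) = (B + M²)/(⅖ + M) (A(M, B) = (B + M*M)/(M + ⅖) = (B + M²)/(⅖ + M))
L(r, x) = 1/(45/8 + x + 5*r/32) (L(r, x) = 1/(x + 5*(r + 6²)/(2 + 5*6)) = 1/(x + 5*(r + 36)/(2 + 30)) = 1/(x + 5*(36 + r)/32) = 1/(x + 5*(1/32)*(36 + r)) = 1/(x + (45/8 + 5*r/32)) = 1/(45/8 + x + 5*r/32))
L(1, -8)*(158 + 105) = (32/(180 + 5*1 + 32*(-8)))*(158 + 105) = (32/(180 + 5 - 256))*263 = (32/(-71))*263 = (32*(-1/71))*263 = -32/71*263 = -8416/71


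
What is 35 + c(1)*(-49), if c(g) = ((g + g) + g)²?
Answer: -406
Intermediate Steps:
c(g) = 9*g² (c(g) = (2*g + g)² = (3*g)² = 9*g²)
35 + c(1)*(-49) = 35 + (9*1²)*(-49) = 35 + (9*1)*(-49) = 35 + 9*(-49) = 35 - 441 = -406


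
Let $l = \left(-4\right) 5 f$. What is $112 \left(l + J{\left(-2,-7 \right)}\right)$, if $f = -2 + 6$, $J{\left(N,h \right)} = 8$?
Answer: $-8064$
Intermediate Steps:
$f = 4$
$l = -80$ ($l = \left(-4\right) 5 \cdot 4 = \left(-20\right) 4 = -80$)
$112 \left(l + J{\left(-2,-7 \right)}\right) = 112 \left(-80 + 8\right) = 112 \left(-72\right) = -8064$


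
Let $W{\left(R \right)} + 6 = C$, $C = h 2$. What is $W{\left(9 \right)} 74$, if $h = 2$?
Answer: $-148$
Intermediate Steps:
$C = 4$ ($C = 2 \cdot 2 = 4$)
$W{\left(R \right)} = -2$ ($W{\left(R \right)} = -6 + 4 = -2$)
$W{\left(9 \right)} 74 = \left(-2\right) 74 = -148$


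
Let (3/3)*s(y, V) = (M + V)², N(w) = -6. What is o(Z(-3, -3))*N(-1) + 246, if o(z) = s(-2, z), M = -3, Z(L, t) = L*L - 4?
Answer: 222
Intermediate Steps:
Z(L, t) = -4 + L² (Z(L, t) = L² - 4 = -4 + L²)
s(y, V) = (-3 + V)²
o(z) = (-3 + z)²
o(Z(-3, -3))*N(-1) + 246 = (-3 + (-4 + (-3)²))²*(-6) + 246 = (-3 + (-4 + 9))²*(-6) + 246 = (-3 + 5)²*(-6) + 246 = 2²*(-6) + 246 = 4*(-6) + 246 = -24 + 246 = 222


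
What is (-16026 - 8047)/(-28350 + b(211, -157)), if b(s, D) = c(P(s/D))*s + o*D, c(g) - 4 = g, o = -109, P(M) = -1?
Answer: 24073/10604 ≈ 2.2702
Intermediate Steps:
c(g) = 4 + g
b(s, D) = -109*D + 3*s (b(s, D) = (4 - 1)*s - 109*D = 3*s - 109*D = -109*D + 3*s)
(-16026 - 8047)/(-28350 + b(211, -157)) = (-16026 - 8047)/(-28350 + (-109*(-157) + 3*211)) = -24073/(-28350 + (17113 + 633)) = -24073/(-28350 + 17746) = -24073/(-10604) = -24073*(-1/10604) = 24073/10604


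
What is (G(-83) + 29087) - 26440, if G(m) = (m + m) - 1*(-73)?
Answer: 2554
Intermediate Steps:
G(m) = 73 + 2*m (G(m) = 2*m + 73 = 73 + 2*m)
(G(-83) + 29087) - 26440 = ((73 + 2*(-83)) + 29087) - 26440 = ((73 - 166) + 29087) - 26440 = (-93 + 29087) - 26440 = 28994 - 26440 = 2554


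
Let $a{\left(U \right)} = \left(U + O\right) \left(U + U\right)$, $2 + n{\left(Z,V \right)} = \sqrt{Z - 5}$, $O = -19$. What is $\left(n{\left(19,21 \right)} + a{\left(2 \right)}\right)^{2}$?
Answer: $\left(-70 + \sqrt{14}\right)^{2} \approx 4390.2$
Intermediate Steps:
$n{\left(Z,V \right)} = -2 + \sqrt{-5 + Z}$ ($n{\left(Z,V \right)} = -2 + \sqrt{Z - 5} = -2 + \sqrt{-5 + Z}$)
$a{\left(U \right)} = 2 U \left(-19 + U\right)$ ($a{\left(U \right)} = \left(U - 19\right) \left(U + U\right) = \left(-19 + U\right) 2 U = 2 U \left(-19 + U\right)$)
$\left(n{\left(19,21 \right)} + a{\left(2 \right)}\right)^{2} = \left(\left(-2 + \sqrt{-5 + 19}\right) + 2 \cdot 2 \left(-19 + 2\right)\right)^{2} = \left(\left(-2 + \sqrt{14}\right) + 2 \cdot 2 \left(-17\right)\right)^{2} = \left(\left(-2 + \sqrt{14}\right) - 68\right)^{2} = \left(-70 + \sqrt{14}\right)^{2}$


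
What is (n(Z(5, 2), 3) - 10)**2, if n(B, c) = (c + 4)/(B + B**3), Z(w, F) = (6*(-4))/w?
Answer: 21058363225/208051776 ≈ 101.22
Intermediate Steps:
Z(w, F) = -24/w
n(B, c) = (4 + c)/(B + B**3)
(n(Z(5, 2), 3) - 10)**2 = ((4 + 3)/(-24/5 + (-24/5)**3) - 10)**2 = (7/(-24*1/5 + (-24*1/5)**3) - 10)**2 = (7/(-24/5 + (-24/5)**3) - 10)**2 = (7/(-24/5 - 13824/125) - 10)**2 = (7/(-14424/125) - 10)**2 = (-125/14424*7 - 10)**2 = (-875/14424 - 10)**2 = (-145115/14424)**2 = 21058363225/208051776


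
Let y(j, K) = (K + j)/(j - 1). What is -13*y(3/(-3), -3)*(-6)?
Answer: 156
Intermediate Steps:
y(j, K) = (K + j)/(-1 + j)
-13*y(3/(-3), -3)*(-6) = -13*(-3 + 3/(-3))/(-1 + 3/(-3))*(-6) = -13*(-3 + 3*(-⅓))/(-1 + 3*(-⅓))*(-6) = -13*(-3 - 1)/(-1 - 1)*(-6) = -13*(-4)/(-2)*(-6) = -(-13)*(-4)/2*(-6) = -13*2*(-6) = -26*(-6) = 156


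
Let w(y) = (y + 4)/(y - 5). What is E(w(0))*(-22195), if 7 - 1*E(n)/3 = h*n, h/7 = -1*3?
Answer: 652533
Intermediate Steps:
h = -21 (h = 7*(-1*3) = 7*(-3) = -21)
w(y) = (4 + y)/(-5 + y)
E(n) = 21 + 63*n (E(n) = 21 - (-63)*n = 21 + 63*n)
E(w(0))*(-22195) = (21 + 63*((4 + 0)/(-5 + 0)))*(-22195) = (21 + 63*(4/(-5)))*(-22195) = (21 + 63*(-1/5*4))*(-22195) = (21 + 63*(-4/5))*(-22195) = (21 - 252/5)*(-22195) = -147/5*(-22195) = 652533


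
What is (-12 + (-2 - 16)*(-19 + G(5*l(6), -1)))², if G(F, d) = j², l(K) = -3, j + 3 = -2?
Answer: 14400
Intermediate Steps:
j = -5 (j = -3 - 2 = -5)
G(F, d) = 25 (G(F, d) = (-5)² = 25)
(-12 + (-2 - 16)*(-19 + G(5*l(6), -1)))² = (-12 + (-2 - 16)*(-19 + 25))² = (-12 - 18*6)² = (-12 - 108)² = (-120)² = 14400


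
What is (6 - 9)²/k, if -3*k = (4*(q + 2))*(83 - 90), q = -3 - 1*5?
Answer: -9/56 ≈ -0.16071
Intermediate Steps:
q = -8 (q = -3 - 5 = -8)
k = -56 (k = -4*(-8 + 2)*(83 - 90)/3 = -4*(-6)*(-7)/3 = -(-8)*(-7) = -⅓*168 = -56)
(6 - 9)²/k = (6 - 9)²/(-56) = (-3)²*(-1/56) = 9*(-1/56) = -9/56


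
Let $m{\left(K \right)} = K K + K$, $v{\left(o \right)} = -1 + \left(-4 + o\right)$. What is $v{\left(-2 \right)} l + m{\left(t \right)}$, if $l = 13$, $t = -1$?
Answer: $-91$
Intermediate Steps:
$v{\left(o \right)} = -5 + o$
$m{\left(K \right)} = K + K^{2}$ ($m{\left(K \right)} = K^{2} + K = K + K^{2}$)
$v{\left(-2 \right)} l + m{\left(t \right)} = \left(-5 - 2\right) 13 - \left(1 - 1\right) = \left(-7\right) 13 - 0 = -91 + 0 = -91$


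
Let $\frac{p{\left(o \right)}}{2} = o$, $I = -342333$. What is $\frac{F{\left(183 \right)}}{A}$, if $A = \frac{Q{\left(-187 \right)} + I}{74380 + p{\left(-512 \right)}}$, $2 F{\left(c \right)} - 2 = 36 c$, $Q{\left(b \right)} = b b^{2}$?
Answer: $- \frac{60427005}{1720384} \approx -35.124$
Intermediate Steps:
$p{\left(o \right)} = 2 o$
$Q{\left(b \right)} = b^{3}$
$F{\left(c \right)} = 1 + 18 c$ ($F{\left(c \right)} = 1 + \frac{36 c}{2} = 1 + 18 c$)
$A = - \frac{1720384}{18339}$ ($A = \frac{\left(-187\right)^{3} - 342333}{74380 + 2 \left(-512\right)} = \frac{-6539203 - 342333}{74380 - 1024} = - \frac{6881536}{73356} = \left(-6881536\right) \frac{1}{73356} = - \frac{1720384}{18339} \approx -93.81$)
$\frac{F{\left(183 \right)}}{A} = \frac{1 + 18 \cdot 183}{- \frac{1720384}{18339}} = \left(1 + 3294\right) \left(- \frac{18339}{1720384}\right) = 3295 \left(- \frac{18339}{1720384}\right) = - \frac{60427005}{1720384}$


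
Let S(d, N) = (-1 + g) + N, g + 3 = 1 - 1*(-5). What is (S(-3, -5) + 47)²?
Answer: 1936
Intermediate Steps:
g = 3 (g = -3 + (1 - 1*(-5)) = -3 + (1 + 5) = -3 + 6 = 3)
S(d, N) = 2 + N (S(d, N) = (-1 + 3) + N = 2 + N)
(S(-3, -5) + 47)² = ((2 - 5) + 47)² = (-3 + 47)² = 44² = 1936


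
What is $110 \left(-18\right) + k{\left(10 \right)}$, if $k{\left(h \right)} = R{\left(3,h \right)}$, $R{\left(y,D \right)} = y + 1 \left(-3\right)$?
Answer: $-1980$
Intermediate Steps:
$R{\left(y,D \right)} = -3 + y$ ($R{\left(y,D \right)} = y - 3 = -3 + y$)
$k{\left(h \right)} = 0$ ($k{\left(h \right)} = -3 + 3 = 0$)
$110 \left(-18\right) + k{\left(10 \right)} = 110 \left(-18\right) + 0 = -1980 + 0 = -1980$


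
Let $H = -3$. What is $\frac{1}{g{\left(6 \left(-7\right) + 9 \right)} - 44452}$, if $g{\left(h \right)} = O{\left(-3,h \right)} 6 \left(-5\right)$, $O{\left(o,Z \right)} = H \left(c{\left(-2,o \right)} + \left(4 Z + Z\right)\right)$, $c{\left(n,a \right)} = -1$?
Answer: $- \frac{1}{59392} \approx -1.6837 \cdot 10^{-5}$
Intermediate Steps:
$O{\left(o,Z \right)} = 3 - 15 Z$ ($O{\left(o,Z \right)} = - 3 \left(-1 + \left(4 Z + Z\right)\right) = - 3 \left(-1 + 5 Z\right) = 3 - 15 Z$)
$g{\left(h \right)} = -90 + 450 h$ ($g{\left(h \right)} = \left(3 - 15 h\right) 6 \left(-5\right) = \left(18 - 90 h\right) \left(-5\right) = -90 + 450 h$)
$\frac{1}{g{\left(6 \left(-7\right) + 9 \right)} - 44452} = \frac{1}{\left(-90 + 450 \left(6 \left(-7\right) + 9\right)\right) - 44452} = \frac{1}{\left(-90 + 450 \left(-42 + 9\right)\right) - 44452} = \frac{1}{\left(-90 + 450 \left(-33\right)\right) - 44452} = \frac{1}{\left(-90 - 14850\right) - 44452} = \frac{1}{-14940 - 44452} = \frac{1}{-59392} = - \frac{1}{59392}$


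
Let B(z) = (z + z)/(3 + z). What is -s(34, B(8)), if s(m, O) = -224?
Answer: 224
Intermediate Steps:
B(z) = 2*z/(3 + z) (B(z) = (2*z)/(3 + z) = 2*z/(3 + z))
-s(34, B(8)) = -1*(-224) = 224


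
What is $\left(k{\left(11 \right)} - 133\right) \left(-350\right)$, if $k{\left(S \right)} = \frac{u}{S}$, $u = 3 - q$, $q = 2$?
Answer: $\frac{511700}{11} \approx 46518.0$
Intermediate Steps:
$u = 1$ ($u = 3 - 2 = 1$)
$k{\left(S \right)} = \frac{1}{S}$ ($k{\left(S \right)} = 1 \frac{1}{S} = \frac{1}{S}$)
$\left(k{\left(11 \right)} - 133\right) \left(-350\right) = \left(\frac{1}{11} - 133\right) \left(-350\right) = \left(- \frac{1462}{11}\right) \left(-350\right) = \frac{511700}{11}$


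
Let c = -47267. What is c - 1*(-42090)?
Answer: -5177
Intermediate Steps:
c - 1*(-42090) = -47267 - 1*(-42090) = -47267 + 42090 = -5177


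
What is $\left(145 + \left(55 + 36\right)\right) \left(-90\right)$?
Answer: $-21240$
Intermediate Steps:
$\left(145 + \left(55 + 36\right)\right) \left(-90\right) = \left(145 + 91\right) \left(-90\right) = 236 \left(-90\right) = -21240$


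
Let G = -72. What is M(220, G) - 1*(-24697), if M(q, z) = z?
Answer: 24625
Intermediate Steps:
M(220, G) - 1*(-24697) = -72 - 1*(-24697) = -72 + 24697 = 24625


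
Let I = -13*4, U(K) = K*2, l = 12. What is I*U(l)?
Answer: -1248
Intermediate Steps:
U(K) = 2*K
I = -52
I*U(l) = -104*12 = -52*24 = -1248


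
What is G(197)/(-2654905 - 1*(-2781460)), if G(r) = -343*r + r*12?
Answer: -65207/126555 ≈ -0.51525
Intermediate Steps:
G(r) = -331*r (G(r) = -343*r + 12*r = -331*r)
G(197)/(-2654905 - 1*(-2781460)) = (-331*197)/(-2654905 - 1*(-2781460)) = -65207/(-2654905 + 2781460) = -65207/126555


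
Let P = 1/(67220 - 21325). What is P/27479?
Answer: 1/1261148705 ≈ 7.9293e-10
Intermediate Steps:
P = 1/45895 ≈ 2.1789e-5
P/27479 = (1/45895)/27479 = (1/45895)*(1/27479) = 1/1261148705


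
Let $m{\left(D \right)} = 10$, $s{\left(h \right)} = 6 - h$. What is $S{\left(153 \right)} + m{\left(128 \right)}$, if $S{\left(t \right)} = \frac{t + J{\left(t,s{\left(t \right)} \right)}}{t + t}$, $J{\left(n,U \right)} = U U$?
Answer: $\frac{1379}{17} \approx 81.118$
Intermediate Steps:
$J{\left(n,U \right)} = U^{2}$
$S{\left(t \right)} = \frac{t + \left(6 - t\right)^{2}}{2 t}$ ($S{\left(t \right)} = \frac{t + \left(6 - t\right)^{2}}{t + t} = \frac{t + \left(6 - t\right)^{2}}{2 t}$)
$S{\left(153 \right)} + m{\left(128 \right)} = \frac{153 + \left(-6 + 153\right)^{2}}{2 \cdot 153} + 10 = \frac{1}{2} \cdot \frac{1}{153} \left(153 + 147^{2}\right) + 10 = \frac{1}{2} \cdot \frac{1}{153} \left(153 + 21609\right) + 10 = \frac{1}{2} \cdot \frac{1}{153} \cdot 21762 + 10 = \frac{1209}{17} + 10 = \frac{1379}{17}$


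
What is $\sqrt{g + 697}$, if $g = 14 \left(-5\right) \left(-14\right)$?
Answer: $\sqrt{1677} \approx 40.951$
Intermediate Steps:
$g = 980$ ($g = \left(-70\right) \left(-14\right) = 980$)
$\sqrt{g + 697} = \sqrt{980 + 697} = \sqrt{1677}$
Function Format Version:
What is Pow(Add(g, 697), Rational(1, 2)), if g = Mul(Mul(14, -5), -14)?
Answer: Pow(1677, Rational(1, 2)) ≈ 40.951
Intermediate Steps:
g = 980 (g = Mul(-70, -14) = 980)
Pow(Add(g, 697), Rational(1, 2)) = Pow(Add(980, 697), Rational(1, 2)) = Pow(1677, Rational(1, 2))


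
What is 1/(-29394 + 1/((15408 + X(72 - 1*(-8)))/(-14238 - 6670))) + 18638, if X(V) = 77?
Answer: 8483775253239/455186998 ≈ 18638.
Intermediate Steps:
1/(-29394 + 1/((15408 + X(72 - 1*(-8)))/(-14238 - 6670))) + 18638 = 1/(-29394 + 1/((15408 + 77)/(-14238 - 6670))) + 18638 = 1/(-29394 + 1/(15485/(-20908))) + 18638 = 1/(-29394 + 1/(15485*(-1/20908))) + 18638 = 1/(-29394 + 1/(-15485/20908)) + 18638 = 1/(-29394 - 20908/15485) + 18638 = 1/(-455186998/15485) + 18638 = -15485/455186998 + 18638 = 8483775253239/455186998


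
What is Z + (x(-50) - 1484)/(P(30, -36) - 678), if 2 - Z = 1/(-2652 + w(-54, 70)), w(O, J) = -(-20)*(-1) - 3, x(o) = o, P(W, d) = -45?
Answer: 7972223/1934025 ≈ 4.1221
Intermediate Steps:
w(O, J) = -23 (w(O, J) = -4*5 - 3 = -20 - 3 = -23)
Z = 5351/2675 (Z = 2 - 1/(-2652 - 23) = 2 - 1/(-2675) = 2 - 1*(-1/2675) = 2 + 1/2675 = 5351/2675 ≈ 2.0004)
Z + (x(-50) - 1484)/(P(30, -36) - 678) = 5351/2675 + (-50 - 1484)/(-45 - 678) = 5351/2675 - 1534/(-723) = 5351/2675 - 1534*(-1/723) = 5351/2675 + 1534/723 = 7972223/1934025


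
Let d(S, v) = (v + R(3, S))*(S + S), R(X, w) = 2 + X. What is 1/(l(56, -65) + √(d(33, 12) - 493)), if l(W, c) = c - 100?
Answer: -165/26596 - √629/26596 ≈ -0.0071469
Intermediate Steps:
d(S, v) = 2*S*(5 + v) (d(S, v) = (v + (2 + 3))*(S + S) = (v + 5)*(2*S) = (5 + v)*(2*S) = 2*S*(5 + v))
l(W, c) = -100 + c
1/(l(56, -65) + √(d(33, 12) - 493)) = 1/((-100 - 65) + √(2*33*(5 + 12) - 493)) = 1/(-165 + √(2*33*17 - 493)) = 1/(-165 + √(1122 - 493)) = 1/(-165 + √629)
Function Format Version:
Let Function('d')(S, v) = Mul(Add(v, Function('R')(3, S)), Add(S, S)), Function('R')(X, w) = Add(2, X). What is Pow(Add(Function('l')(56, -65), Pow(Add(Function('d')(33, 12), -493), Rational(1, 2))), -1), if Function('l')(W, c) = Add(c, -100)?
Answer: Add(Rational(-165, 26596), Mul(Rational(-1, 26596), Pow(629, Rational(1, 2)))) ≈ -0.0071469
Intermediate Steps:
Function('d')(S, v) = Mul(2, S, Add(5, v)) (Function('d')(S, v) = Mul(Add(v, Add(2, 3)), Add(S, S)) = Mul(Add(v, 5), Mul(2, S)) = Mul(Add(5, v), Mul(2, S)) = Mul(2, S, Add(5, v)))
Function('l')(W, c) = Add(-100, c)
Pow(Add(Function('l')(56, -65), Pow(Add(Function('d')(33, 12), -493), Rational(1, 2))), -1) = Pow(Add(Add(-100, -65), Pow(Add(Mul(2, 33, Add(5, 12)), -493), Rational(1, 2))), -1) = Pow(Add(-165, Pow(Add(Mul(2, 33, 17), -493), Rational(1, 2))), -1) = Pow(Add(-165, Pow(Add(1122, -493), Rational(1, 2))), -1) = Pow(Add(-165, Pow(629, Rational(1, 2))), -1)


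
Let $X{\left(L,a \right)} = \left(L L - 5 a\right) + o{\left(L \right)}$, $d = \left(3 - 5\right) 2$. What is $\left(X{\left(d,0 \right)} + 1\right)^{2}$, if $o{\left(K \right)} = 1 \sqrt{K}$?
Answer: $285 + 68 i \approx 285.0 + 68.0 i$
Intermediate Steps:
$o{\left(K \right)} = \sqrt{K}$
$d = -4$ ($d = \left(-2\right) 2 = -4$)
$X{\left(L,a \right)} = \sqrt{L} + L^{2} - 5 a$ ($X{\left(L,a \right)} = \left(L L - 5 a\right) + \sqrt{L} = \left(L^{2} - 5 a\right) + \sqrt{L} = \sqrt{L} + L^{2} - 5 a$)
$\left(X{\left(d,0 \right)} + 1\right)^{2} = \left(\left(\sqrt{-4} + \left(-4\right)^{2} - 0\right) + 1\right)^{2} = \left(\left(2 i + 16 + 0\right) + 1\right)^{2} = \left(\left(16 + 2 i\right) + 1\right)^{2} = \left(17 + 2 i\right)^{2}$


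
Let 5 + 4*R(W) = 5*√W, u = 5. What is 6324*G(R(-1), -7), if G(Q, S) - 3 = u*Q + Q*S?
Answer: 34782 - 15810*I ≈ 34782.0 - 15810.0*I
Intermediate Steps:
R(W) = -5/4 + 5*√W/4 (R(W) = -5/4 + (5*√W)/4 = -5/4 + 5*√W/4)
G(Q, S) = 3 + 5*Q + Q*S (G(Q, S) = 3 + (5*Q + Q*S) = 3 + 5*Q + Q*S)
6324*G(R(-1), -7) = 6324*(3 + 5*(-5/4 + 5*√(-1)/4) + (-5/4 + 5*√(-1)/4)*(-7)) = 6324*(3 + 5*(-5/4 + 5*I/4) + (-5/4 + 5*I/4)*(-7)) = 6324*(3 + (-25/4 + 25*I/4) + (35/4 - 35*I/4)) = 6324*(11/2 - 5*I/2) = 34782 - 15810*I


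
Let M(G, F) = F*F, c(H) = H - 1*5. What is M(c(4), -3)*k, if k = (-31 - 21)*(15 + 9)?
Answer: -11232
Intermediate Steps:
c(H) = -5 + H (c(H) = H - 5 = -5 + H)
k = -1248 (k = -52*24 = -1248)
M(G, F) = F²
M(c(4), -3)*k = (-3)²*(-1248) = 9*(-1248) = -11232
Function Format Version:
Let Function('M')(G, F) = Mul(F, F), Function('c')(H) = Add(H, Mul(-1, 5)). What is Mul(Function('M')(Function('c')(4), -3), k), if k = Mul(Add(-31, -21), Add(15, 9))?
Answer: -11232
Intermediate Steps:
Function('c')(H) = Add(-5, H) (Function('c')(H) = Add(H, -5) = Add(-5, H))
k = -1248 (k = Mul(-52, 24) = -1248)
Function('M')(G, F) = Pow(F, 2)
Mul(Function('M')(Function('c')(4), -3), k) = Mul(Pow(-3, 2), -1248) = Mul(9, -1248) = -11232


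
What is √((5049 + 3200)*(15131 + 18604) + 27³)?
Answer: √278299698 ≈ 16682.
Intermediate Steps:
√((5049 + 3200)*(15131 + 18604) + 27³) = √(8249*33735 + 19683) = √(278280015 + 19683) = √278299698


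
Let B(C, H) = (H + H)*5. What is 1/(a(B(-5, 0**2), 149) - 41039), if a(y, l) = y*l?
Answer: -1/41039 ≈ -2.4367e-5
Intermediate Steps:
B(C, H) = 10*H (B(C, H) = (2*H)*5 = 10*H)
a(y, l) = l*y
1/(a(B(-5, 0**2), 149) - 41039) = 1/(149*(10*0**2) - 41039) = 1/(149*(10*0) - 41039) = 1/(149*0 - 41039) = 1/(0 - 41039) = 1/(-41039) = -1/41039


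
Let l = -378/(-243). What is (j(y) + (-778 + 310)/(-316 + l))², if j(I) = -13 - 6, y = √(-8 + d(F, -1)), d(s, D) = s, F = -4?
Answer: 613998841/2002225 ≈ 306.66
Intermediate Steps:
l = 14/9 (l = -378*(-1/243) = 14/9 ≈ 1.5556)
y = 2*I*√3 (y = √(-8 - 4) = √(-12) = 2*I*√3 ≈ 3.4641*I)
j(I) = -19
(j(y) + (-778 + 310)/(-316 + l))² = (-19 + (-778 + 310)/(-316 + 14/9))² = (-19 - 468/(-2830/9))² = (-19 - 468*(-9/2830))² = (-19 + 2106/1415)² = (-24779/1415)² = 613998841/2002225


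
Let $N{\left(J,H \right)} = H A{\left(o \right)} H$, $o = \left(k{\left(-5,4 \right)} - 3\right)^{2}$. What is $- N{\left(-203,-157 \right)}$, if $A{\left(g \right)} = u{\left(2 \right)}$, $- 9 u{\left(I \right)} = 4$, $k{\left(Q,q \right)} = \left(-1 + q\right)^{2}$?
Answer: $\frac{98596}{9} \approx 10955.0$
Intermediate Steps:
$u{\left(I \right)} = - \frac{4}{9}$ ($u{\left(I \right)} = \left(- \frac{1}{9}\right) 4 = - \frac{4}{9}$)
$o = 36$ ($o = \left(\left(-1 + 4\right)^{2} - 3\right)^{2} = \left(3^{2} - 3\right)^{2} = \left(9 - 3\right)^{2} = 6^{2} = 36$)
$A{\left(g \right)} = - \frac{4}{9}$
$N{\left(J,H \right)} = - \frac{4 H^{2}}{9}$ ($N{\left(J,H \right)} = H \left(- \frac{4}{9}\right) H = - \frac{4 H}{9} H = - \frac{4 H^{2}}{9}$)
$- N{\left(-203,-157 \right)} = - \frac{\left(-4\right) \left(-157\right)^{2}}{9} = - \frac{\left(-4\right) 24649}{9} = \left(-1\right) \left(- \frac{98596}{9}\right) = \frac{98596}{9}$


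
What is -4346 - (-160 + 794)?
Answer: -4980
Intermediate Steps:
-4346 - (-160 + 794) = -4346 - 1*634 = -4346 - 634 = -4980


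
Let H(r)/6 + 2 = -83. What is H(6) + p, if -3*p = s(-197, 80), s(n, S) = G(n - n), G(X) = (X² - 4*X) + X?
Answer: -510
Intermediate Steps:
H(r) = -510 (H(r) = -12 + 6*(-83) = -12 - 498 = -510)
G(X) = X² - 3*X
s(n, S) = 0 (s(n, S) = (n - n)*(-3 + (n - n)) = 0*(-3 + 0) = 0*(-3) = 0)
p = 0 (p = -⅓*0 = 0)
H(6) + p = -510 + 0 = -510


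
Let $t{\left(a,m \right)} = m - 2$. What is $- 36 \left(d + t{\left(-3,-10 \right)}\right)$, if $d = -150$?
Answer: $5832$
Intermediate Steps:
$t{\left(a,m \right)} = -2 + m$
$- 36 \left(d + t{\left(-3,-10 \right)}\right) = - 36 \left(-150 - 12\right) = \left(-36\right) \left(-162\right) = 5832$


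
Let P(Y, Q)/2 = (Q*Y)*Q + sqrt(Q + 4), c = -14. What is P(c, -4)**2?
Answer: 200704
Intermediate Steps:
P(Y, Q) = 2*sqrt(4 + Q) + 2*Y*Q**2 (P(Y, Q) = 2*((Q*Y)*Q + sqrt(Q + 4)) = 2*(Y*Q**2 + sqrt(4 + Q)) = 2*(sqrt(4 + Q) + Y*Q**2) = 2*sqrt(4 + Q) + 2*Y*Q**2)
P(c, -4)**2 = (2*sqrt(4 - 4) + 2*(-14)*(-4)**2)**2 = (2*sqrt(0) + 2*(-14)*16)**2 = (2*0 - 448)**2 = (0 - 448)**2 = (-448)**2 = 200704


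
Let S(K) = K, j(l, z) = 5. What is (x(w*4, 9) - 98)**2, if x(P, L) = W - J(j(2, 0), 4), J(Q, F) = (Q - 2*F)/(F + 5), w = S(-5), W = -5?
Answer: 94864/9 ≈ 10540.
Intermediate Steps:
w = -5
J(Q, F) = (Q - 2*F)/(5 + F)
x(P, L) = -14/3 (x(P, L) = -5 - (5 - 2*4)/(5 + 4) = -5 - (5 - 8)/9 = -5 - (-3)/9 = -5 - 1*(-1/3) = -5 + 1/3 = -14/3)
(x(w*4, 9) - 98)**2 = (-14/3 - 98)**2 = (-308/3)**2 = 94864/9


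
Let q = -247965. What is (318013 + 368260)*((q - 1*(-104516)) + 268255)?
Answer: 85650988038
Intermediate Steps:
(318013 + 368260)*((q - 1*(-104516)) + 268255) = (318013 + 368260)*((-247965 - 1*(-104516)) + 268255) = 686273*((-247965 + 104516) + 268255) = 686273*(-143449 + 268255) = 686273*124806 = 85650988038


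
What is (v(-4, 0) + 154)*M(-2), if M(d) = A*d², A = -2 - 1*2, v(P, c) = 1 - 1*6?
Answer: -2384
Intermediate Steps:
v(P, c) = -5 (v(P, c) = 1 - 6 = -5)
A = -4 (A = -2 - 2 = -4)
M(d) = -4*d²
(v(-4, 0) + 154)*M(-2) = (-5 + 154)*(-4*(-2)²) = 149*(-4*4) = 149*(-16) = -2384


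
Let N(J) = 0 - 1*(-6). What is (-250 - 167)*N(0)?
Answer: -2502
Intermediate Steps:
N(J) = 6 (N(J) = 0 + 6 = 6)
(-250 - 167)*N(0) = (-250 - 167)*6 = -417*6 = -2502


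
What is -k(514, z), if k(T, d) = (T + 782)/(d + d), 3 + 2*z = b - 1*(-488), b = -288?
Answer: -1296/197 ≈ -6.5787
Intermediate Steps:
z = 197/2 (z = -3/2 + (-288 - 1*(-488))/2 = -3/2 + (-288 + 488)/2 = -3/2 + (1/2)*200 = -3/2 + 100 = 197/2 ≈ 98.500)
k(T, d) = (782 + T)/(2*d) (k(T, d) = (782 + T)/((2*d)) = (782 + T)*(1/(2*d)) = (782 + T)/(2*d))
-k(514, z) = -(782 + 514)/(2*197/2) = -2*1296/(2*197) = -1*1296/197 = -1296/197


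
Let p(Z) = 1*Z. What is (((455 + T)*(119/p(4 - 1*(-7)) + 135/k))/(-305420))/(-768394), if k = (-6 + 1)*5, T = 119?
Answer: 42763/3226889812850 ≈ 1.3252e-8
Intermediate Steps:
p(Z) = Z
k = -25 (k = -5*5 = -25)
(((455 + T)*(119/p(4 - 1*(-7)) + 135/k))/(-305420))/(-768394) = (((455 + 119)*(119/(4 - 1*(-7)) + 135/(-25)))/(-305420))/(-768394) = ((574*(119/(4 + 7) + 135*(-1/25)))*(-1/305420))*(-1/768394) = ((574*(119/11 - 27/5))*(-1/305420))*(-1/768394) = ((574*(298/55))*(-1/305420))*(-1/768394) = ((171052/55)*(-1/305420))*(-1/768394) = -42763/4199525*(-1/768394) = 42763/3226889812850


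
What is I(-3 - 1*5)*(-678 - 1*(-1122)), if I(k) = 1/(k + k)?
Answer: -111/4 ≈ -27.750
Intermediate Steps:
I(k) = 1/(2*k)
I(-3 - 1*5)*(-678 - 1*(-1122)) = (1/(2*(-3 - 1*5)))*(-678 - 1*(-1122)) = (1/(2*(-3 - 5)))*(-678 + 1122) = ((½)/(-8))*444 = ((½)*(-⅛))*444 = -1/16*444 = -111/4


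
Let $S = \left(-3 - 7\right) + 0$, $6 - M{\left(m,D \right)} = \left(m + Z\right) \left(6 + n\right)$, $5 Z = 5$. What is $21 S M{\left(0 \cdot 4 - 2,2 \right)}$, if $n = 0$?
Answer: $-2520$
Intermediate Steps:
$Z = 1$ ($Z = \frac{1}{5} \cdot 5 = 1$)
$M{\left(m,D \right)} = - 6 m$ ($M{\left(m,D \right)} = 6 - \left(m + 1\right) \left(6 + 0\right) = 6 - \left(1 + m\right) 6 = 6 - \left(6 + 6 m\right) = - 6 m$)
$S = -10$ ($S = -10 + 0 = -10$)
$21 S M{\left(0 \cdot 4 - 2,2 \right)} = 21 \left(-10\right) \left(- 6 \left(0 \cdot 4 - 2\right)\right) = - 210 \left(- 6 \left(0 - 2\right)\right) = - 210 \left(\left(-6\right) \left(-2\right)\right) = \left(-210\right) 12 = -2520$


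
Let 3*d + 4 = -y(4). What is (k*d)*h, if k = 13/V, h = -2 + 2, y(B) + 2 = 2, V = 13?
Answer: 0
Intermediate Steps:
y(B) = 0 (y(B) = -2 + 2 = 0)
h = 0
k = 1 (k = 13/13 = 13*(1/13) = 1)
d = -4/3 (d = -4/3 + (-1*0)/3 = -4/3 + (1/3)*0 = -4/3 + 0 = -4/3 ≈ -1.3333)
(k*d)*h = (1*(-4/3))*0 = -4/3*0 = 0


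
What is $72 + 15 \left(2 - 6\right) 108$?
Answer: $-6408$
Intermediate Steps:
$72 + 15 \left(2 - 6\right) 108 = 72 + 15 \left(-4\right) 108 = 72 - 6480 = -6408$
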